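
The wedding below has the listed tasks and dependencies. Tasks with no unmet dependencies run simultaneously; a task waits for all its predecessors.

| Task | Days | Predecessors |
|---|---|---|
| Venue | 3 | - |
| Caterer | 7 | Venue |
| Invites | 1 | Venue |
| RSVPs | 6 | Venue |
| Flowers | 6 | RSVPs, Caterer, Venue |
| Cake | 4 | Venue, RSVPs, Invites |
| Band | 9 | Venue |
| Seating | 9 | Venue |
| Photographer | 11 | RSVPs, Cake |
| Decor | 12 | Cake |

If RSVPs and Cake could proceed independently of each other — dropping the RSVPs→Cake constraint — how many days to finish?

20

Original critical path: Venue→RSVPs→Cake→Decor = 3+6+4+12 = 25 ⇒ 25 days.
Without RSVPs→Cake, Cake's earliest start moves from 9 to 4.
The longest chain is now Venue→Invites→Cake→Decor = 3+1+4+12 = 20, so the plan takes 20 days.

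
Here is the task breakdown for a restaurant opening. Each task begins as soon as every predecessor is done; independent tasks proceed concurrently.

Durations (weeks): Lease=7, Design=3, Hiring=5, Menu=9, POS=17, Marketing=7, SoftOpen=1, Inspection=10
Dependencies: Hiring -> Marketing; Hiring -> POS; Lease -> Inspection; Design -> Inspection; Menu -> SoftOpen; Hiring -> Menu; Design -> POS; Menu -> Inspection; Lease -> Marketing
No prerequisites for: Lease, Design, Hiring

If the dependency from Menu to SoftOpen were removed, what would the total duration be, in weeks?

24

Before: longest chain Hiring→Menu→Inspection = 5+9+10 = 24, finish 24.
Without Menu→SoftOpen, SoftOpen's earliest start moves from 14 to 0.
The longest chain is now Hiring→Menu→Inspection = 5+9+10 = 24, so the plan takes 24 weeks.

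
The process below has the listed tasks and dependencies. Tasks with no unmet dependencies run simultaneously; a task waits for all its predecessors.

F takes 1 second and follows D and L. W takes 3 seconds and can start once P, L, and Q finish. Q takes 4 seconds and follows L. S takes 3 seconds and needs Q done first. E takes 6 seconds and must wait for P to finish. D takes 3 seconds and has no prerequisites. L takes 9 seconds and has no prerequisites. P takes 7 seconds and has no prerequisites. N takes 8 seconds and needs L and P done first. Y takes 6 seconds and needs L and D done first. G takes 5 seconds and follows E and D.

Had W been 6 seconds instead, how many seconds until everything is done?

19

As given, the longest chain is P→E→G = 7+6+5 = 18, so the finish is 18 seconds.
W has 2 seconds of float (longest path through it is 16).
The binding chain switches to L→Q→W = 9+4+6 = 19; finish 19 seconds.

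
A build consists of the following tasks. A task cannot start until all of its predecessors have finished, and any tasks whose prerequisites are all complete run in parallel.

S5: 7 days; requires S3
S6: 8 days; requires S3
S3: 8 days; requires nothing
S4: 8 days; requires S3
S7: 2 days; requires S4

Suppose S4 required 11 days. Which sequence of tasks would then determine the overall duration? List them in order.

S3, S4, S7

Baseline: S3→S4→S7 = 8+8+2 = 18 → 18 days.
S4 is on the critical path; changing it to 11 makes that path 21 days.
No other chain overtakes it, so the finish is 21 days.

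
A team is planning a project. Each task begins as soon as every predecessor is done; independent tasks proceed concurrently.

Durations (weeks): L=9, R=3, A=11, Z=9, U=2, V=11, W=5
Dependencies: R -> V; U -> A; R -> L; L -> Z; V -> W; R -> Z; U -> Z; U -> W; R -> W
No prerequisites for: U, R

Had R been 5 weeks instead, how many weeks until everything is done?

Actual critical path: R→L→Z = 3+9+9 = 21 ⇒ 21 weeks.
R lies on that path, so at 5 weeks the path becomes 23 weeks.
The critical path is still R→L→Z; finish is now 23 weeks.

23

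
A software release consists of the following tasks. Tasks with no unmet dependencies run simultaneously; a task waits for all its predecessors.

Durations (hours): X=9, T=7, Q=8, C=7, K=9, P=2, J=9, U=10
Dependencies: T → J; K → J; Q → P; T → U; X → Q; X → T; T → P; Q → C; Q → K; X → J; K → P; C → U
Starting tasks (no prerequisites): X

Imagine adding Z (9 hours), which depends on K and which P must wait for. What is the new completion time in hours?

37

Originally the schedule takes 35 hours.
With Z inserted, P now waits for max(Q, T, K, Z).
New critical path: X→Q→K→Z→P = 9+8+9+9+2 = 37 ⇒ 37 hours.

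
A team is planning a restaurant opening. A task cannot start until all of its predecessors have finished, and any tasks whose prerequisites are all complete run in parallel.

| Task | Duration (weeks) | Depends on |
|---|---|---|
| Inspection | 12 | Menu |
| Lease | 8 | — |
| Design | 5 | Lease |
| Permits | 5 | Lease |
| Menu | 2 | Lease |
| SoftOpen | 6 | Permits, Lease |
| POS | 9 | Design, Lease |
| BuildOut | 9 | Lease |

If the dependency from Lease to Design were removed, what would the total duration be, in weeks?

Original critical path: Lease→Design→POS = 8+5+9 = 22 ⇒ 22 weeks.
Without Lease→Design, Design's earliest start moves from 8 to 0.
The longest chain is now Lease→Menu→Inspection = 8+2+12 = 22, so the project takes 22 weeks.

22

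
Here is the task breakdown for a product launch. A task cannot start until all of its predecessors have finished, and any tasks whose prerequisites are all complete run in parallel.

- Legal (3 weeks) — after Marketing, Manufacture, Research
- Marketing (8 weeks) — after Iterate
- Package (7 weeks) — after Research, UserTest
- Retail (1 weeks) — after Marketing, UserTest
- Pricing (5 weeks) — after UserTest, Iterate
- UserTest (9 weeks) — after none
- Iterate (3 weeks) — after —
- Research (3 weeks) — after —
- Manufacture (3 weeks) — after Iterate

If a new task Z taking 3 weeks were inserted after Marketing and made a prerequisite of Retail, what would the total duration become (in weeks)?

16

Originally the project takes 16 weeks.
With Z inserted, Retail now waits for max(Marketing, UserTest, Z).
New critical path: UserTest→Package = 9+7 = 16 ⇒ 16 weeks.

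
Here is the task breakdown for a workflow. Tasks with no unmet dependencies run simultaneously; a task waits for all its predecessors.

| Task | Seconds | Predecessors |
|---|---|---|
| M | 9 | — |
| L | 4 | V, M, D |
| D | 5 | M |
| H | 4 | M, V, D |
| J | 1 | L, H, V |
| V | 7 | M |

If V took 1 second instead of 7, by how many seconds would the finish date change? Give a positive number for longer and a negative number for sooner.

-2

As given, the longest chain is M→V→H→J = 9+7+4+1 = 21, so the finish is 21 seconds.
V is on the critical path; changing it to 1 makes that path 15 seconds.
The binding chain switches to M→D→H→J = 9+5+4+1 = 19; finish 19 seconds.
Change in finish: 19 − 21 = -2 seconds.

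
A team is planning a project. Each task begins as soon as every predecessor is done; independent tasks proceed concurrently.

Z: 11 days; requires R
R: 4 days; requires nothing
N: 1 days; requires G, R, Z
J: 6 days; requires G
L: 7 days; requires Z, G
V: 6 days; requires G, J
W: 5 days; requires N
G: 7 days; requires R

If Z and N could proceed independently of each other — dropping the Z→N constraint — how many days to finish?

23

Original critical path: R→G→J→V = 4+7+6+6 = 23 ⇒ 23 days.
Without Z→N, N's earliest start moves from 15 to 11.
The longest chain is now R→G→J→V = 4+7+6+6 = 23, so the project takes 23 days.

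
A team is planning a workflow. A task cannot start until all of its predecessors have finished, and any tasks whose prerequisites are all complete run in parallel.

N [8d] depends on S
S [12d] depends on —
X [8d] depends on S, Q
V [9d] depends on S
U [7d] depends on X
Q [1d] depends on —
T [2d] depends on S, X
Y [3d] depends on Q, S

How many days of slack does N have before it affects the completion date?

7

The longest chain is S→X→U = 12+8+7 = 27; overall finish 27 days.
Longest path through N: 20 days (earliest finish 20, latest finish 27).
Float = 27 − 20 = 7.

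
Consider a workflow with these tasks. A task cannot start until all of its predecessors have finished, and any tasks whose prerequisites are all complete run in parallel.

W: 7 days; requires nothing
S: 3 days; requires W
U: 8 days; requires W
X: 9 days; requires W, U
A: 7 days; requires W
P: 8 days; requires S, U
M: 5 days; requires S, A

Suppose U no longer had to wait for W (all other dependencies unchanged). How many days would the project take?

Original critical path: W→U→X = 7+8+9 = 24 ⇒ 24 days.
Without W→U, U's earliest start moves from 7 to 0.
The longest chain is now W→A→M = 7+7+5 = 19, so the project takes 19 days.

19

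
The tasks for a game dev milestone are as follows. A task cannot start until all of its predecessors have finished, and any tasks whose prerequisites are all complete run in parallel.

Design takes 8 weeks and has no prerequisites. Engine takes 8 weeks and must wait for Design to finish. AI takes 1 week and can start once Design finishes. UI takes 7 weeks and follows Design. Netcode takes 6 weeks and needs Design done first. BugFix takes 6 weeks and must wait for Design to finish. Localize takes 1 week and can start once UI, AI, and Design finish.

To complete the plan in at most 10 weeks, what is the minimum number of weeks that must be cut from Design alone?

Current finish: 16 weeks; target: 10.
Design is on every critical path, so each week cut from Design cuts the finish by one (this holds down to a finish of 9).
Need 16 − 10 = 6 weeks off Design → Design becomes 2 weeks, finish becomes 10.

6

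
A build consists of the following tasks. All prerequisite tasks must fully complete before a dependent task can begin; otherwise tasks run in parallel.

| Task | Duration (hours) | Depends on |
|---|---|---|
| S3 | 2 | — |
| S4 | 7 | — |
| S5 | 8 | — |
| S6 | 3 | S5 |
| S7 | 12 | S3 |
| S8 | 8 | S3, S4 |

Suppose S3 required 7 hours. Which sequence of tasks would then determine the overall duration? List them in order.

S3, S7

Baseline: S4→S8 = 7+8 = 15 → 15 hours.
S3 has 1 hour of float (longest path through it is 14).
Now S3→S7 = 7+12 = 19 is longest, so the finish becomes 19 hours.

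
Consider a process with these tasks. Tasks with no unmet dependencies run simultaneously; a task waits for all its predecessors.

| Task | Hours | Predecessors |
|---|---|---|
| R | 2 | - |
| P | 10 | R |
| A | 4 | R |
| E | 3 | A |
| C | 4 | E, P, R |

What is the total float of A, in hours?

R→P→C = 2+10+4 = 16 sets the makespan at 16 hours.
Longest path through A: 13 hours (earliest finish 6, latest finish 9).
Slack of A = 5 − 2 = 3 hours.

3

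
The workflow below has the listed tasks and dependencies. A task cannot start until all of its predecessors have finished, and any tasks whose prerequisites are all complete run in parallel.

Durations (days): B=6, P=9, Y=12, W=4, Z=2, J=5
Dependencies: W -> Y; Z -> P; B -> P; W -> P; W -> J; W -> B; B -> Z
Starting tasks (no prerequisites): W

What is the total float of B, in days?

0

W→B→Z→P = 4+6+2+9 = 21 sets the makespan at 21 days.
Longest path through B: 21 days (earliest finish 10, latest finish 10).
Float = 21 − 21 = 0.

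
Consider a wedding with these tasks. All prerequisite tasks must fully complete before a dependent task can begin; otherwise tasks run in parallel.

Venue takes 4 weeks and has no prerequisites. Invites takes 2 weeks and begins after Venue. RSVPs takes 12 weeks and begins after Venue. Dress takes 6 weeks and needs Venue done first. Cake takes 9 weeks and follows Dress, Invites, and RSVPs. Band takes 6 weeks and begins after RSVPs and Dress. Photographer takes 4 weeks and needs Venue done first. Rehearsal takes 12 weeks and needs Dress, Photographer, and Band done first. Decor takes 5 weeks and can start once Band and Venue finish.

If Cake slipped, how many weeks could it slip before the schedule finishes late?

The longest chain is Venue→RSVPs→Band→Rehearsal = 4+12+6+12 = 34; overall finish 34 weeks.
The longest chain containing Cake totals 25 weeks.
Float = 34 − 25 = 9.

9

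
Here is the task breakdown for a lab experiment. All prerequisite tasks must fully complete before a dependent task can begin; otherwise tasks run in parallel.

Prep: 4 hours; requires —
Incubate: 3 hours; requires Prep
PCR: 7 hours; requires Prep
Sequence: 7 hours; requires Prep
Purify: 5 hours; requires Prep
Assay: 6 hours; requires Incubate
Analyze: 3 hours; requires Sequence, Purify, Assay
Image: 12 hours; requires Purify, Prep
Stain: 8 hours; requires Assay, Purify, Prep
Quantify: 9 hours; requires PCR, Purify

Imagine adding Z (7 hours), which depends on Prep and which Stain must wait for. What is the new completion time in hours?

Originally the project takes 21 hours.
With Z inserted, Stain now waits for max(Assay, Purify, Prep, Z).
New critical path: Prep→Incubate→Assay→Stain = 4+3+6+8 = 21 ⇒ 21 hours.

21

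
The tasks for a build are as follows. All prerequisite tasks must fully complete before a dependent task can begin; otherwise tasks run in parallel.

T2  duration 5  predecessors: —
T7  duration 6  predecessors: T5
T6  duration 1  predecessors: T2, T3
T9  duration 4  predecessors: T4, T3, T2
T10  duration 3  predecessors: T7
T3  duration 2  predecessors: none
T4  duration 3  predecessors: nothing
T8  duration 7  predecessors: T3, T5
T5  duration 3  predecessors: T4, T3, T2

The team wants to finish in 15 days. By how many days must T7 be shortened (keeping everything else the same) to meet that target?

2

Current finish: 17 days; target: 15.
T7 is on every critical path, so each day cut from T7 cuts the finish by one (this holds down to a finish of 15).
Need 17 − 15 = 2 days off T7 → T7 becomes 4 days, finish becomes 15.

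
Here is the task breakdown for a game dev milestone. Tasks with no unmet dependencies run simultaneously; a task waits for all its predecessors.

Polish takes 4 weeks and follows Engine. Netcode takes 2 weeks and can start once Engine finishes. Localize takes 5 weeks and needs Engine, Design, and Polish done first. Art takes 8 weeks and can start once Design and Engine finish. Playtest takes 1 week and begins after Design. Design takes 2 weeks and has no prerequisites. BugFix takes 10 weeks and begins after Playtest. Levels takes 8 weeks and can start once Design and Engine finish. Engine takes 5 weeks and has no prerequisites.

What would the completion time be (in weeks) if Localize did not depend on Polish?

13

Original critical path: Engine→Polish→Localize = 5+4+5 = 14 ⇒ 14 weeks.
Without Polish→Localize, Localize's earliest start moves from 9 to 5.
New critical path: Design→Playtest→BugFix = 2+1+10 = 13 ⇒ 13 weeks.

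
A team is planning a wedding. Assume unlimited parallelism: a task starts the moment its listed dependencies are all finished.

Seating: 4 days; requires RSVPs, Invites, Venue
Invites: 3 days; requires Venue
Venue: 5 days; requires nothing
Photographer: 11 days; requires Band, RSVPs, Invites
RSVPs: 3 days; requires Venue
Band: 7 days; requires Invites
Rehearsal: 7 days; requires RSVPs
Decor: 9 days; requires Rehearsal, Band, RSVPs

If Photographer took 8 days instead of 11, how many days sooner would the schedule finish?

As given, the longest chain is Venue→Invites→Band→Photographer = 5+3+7+11 = 26, so the finish is 26 days.
Photographer is on the critical path; changing it to 8 makes that path 23 days.
The binding chain switches to Venue→Invites→Band→Decor = 5+3+7+9 = 24; finish 24 days.
Change in finish: 24 − 26 = -2 days.

2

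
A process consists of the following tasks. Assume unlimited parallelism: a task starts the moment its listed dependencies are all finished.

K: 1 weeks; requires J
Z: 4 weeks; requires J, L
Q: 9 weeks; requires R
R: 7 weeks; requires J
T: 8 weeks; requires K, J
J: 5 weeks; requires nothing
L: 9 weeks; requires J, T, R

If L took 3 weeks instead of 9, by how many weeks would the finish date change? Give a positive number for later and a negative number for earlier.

Baseline: J→K→T→L→Z = 5+1+8+9+4 = 27 → 27 weeks.
L is on the critical path; changing it to 3 makes that path 21 weeks.
No other chain overtakes it, so the finish is 21 weeks.
Change in finish: 21 − 27 = -6 weeks.

-6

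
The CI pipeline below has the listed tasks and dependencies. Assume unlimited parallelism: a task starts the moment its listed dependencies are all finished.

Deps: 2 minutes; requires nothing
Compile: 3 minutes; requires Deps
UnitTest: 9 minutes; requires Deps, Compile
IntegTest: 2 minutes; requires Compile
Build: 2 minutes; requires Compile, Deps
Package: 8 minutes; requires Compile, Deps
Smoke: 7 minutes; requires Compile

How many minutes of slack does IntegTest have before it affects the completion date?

7

The longest chain is Deps→Compile→UnitTest = 2+3+9 = 14; overall finish 14 minutes.
The longest chain containing IntegTest totals 7 minutes.
Slack of IntegTest = 12 − 5 = 7 minutes.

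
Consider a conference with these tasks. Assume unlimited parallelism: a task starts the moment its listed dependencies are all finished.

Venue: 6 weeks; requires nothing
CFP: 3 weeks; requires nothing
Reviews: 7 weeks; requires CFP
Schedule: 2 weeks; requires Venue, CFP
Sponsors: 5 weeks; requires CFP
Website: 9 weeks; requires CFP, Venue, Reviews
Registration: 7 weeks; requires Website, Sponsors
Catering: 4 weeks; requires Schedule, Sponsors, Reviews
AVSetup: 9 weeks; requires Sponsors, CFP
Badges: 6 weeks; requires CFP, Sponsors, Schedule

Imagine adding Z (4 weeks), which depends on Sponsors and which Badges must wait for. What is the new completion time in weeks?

Originally the project takes 26 weeks.
With Z inserted, Badges now waits for max(CFP, Sponsors, Schedule, Z).
New critical path: CFP→Reviews→Website→Registration = 3+7+9+7 = 26 ⇒ 26 weeks.

26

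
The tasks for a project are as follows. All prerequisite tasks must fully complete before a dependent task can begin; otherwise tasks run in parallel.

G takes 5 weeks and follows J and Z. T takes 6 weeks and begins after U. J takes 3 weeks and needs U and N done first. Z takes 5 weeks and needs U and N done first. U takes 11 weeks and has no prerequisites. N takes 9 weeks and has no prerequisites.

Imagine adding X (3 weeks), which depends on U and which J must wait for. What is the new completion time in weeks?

Originally the plan takes 21 weeks.
With X inserted, J now waits for max(U, N, X).
New critical path: U→X→J→G = 11+3+3+5 = 22 ⇒ 22 weeks.

22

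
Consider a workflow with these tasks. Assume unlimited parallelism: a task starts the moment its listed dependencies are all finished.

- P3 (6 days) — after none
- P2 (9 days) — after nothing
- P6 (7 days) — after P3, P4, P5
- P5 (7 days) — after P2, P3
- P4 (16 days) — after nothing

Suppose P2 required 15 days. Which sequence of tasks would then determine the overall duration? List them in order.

P2, P5, P6

Baseline: P2→P5→P6 = 9+7+7 = 23 → 23 days.
P2 is on the critical path; changing it to 15 makes that path 29 days.
The critical path is still P2→P5→P6; finish is now 29 days.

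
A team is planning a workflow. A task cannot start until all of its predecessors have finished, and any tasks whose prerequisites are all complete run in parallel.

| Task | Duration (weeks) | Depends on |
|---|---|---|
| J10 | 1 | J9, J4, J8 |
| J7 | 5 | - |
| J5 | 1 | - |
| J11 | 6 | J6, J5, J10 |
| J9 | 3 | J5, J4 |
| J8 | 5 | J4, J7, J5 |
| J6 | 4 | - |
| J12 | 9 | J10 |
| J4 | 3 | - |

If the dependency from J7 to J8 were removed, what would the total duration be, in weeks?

Original critical path: J7→J8→J10→J12 = 5+5+1+9 = 20 ⇒ 20 weeks.
Without J7→J8, J8's earliest start moves from 5 to 3.
After: J4→J8→J10→J12 = 3+5+1+9 = 18 → 18 weeks.

18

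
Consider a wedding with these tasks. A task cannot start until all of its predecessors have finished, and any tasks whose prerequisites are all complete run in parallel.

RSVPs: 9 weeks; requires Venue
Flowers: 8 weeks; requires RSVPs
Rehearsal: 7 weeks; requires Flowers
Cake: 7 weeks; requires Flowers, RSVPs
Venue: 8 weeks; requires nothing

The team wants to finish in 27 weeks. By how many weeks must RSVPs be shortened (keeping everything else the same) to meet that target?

5

Current finish: 32 weeks; target: 27.
RSVPs is on every critical path, so each week cut from RSVPs cuts the finish by one (this holds down to a finish of 24).
Need 32 − 27 = 5 weeks off RSVPs → RSVPs becomes 4 weeks, finish becomes 27.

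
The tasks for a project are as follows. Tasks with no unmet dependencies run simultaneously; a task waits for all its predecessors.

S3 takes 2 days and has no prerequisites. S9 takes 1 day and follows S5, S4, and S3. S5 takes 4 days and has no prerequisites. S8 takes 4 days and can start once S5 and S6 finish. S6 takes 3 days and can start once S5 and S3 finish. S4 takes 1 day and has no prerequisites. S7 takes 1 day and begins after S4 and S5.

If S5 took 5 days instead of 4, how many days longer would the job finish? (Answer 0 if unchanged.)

The binding path is S5→S6→S8 = 4+3+4 = 11; finish at 11 days.
S5 is on the critical path; changing it to 5 makes that path 12 days.
The critical path is still S5→S6→S8; finish is now 12 days.
Change in finish: 12 − 11 = +1 days.

1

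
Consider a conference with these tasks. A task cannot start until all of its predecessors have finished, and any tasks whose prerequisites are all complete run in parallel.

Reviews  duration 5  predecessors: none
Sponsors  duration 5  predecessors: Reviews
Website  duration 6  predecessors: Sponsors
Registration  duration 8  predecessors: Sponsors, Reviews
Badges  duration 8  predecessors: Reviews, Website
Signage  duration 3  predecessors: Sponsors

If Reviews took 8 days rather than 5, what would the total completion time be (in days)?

27

Actual critical path: Reviews→Sponsors→Website→Badges = 5+5+6+8 = 24 ⇒ 24 days.
Since Reviews is critical, the +3 change carries straight to that chain (now 27 days).
The critical path is still Reviews→Sponsors→Website→Badges; finish is now 27 days.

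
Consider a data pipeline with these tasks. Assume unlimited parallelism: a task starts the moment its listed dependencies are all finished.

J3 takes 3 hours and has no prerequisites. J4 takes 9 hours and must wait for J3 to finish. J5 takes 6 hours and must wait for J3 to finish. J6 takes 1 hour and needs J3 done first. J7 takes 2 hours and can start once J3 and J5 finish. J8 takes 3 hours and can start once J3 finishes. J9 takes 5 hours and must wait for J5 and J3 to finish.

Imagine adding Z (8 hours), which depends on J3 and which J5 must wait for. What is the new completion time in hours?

22

Originally the plan takes 14 hours.
With Z inserted, J5 now waits for max(J3, Z).
New critical path: J3→Z→J5→J9 = 3+8+6+5 = 22 ⇒ 22 hours.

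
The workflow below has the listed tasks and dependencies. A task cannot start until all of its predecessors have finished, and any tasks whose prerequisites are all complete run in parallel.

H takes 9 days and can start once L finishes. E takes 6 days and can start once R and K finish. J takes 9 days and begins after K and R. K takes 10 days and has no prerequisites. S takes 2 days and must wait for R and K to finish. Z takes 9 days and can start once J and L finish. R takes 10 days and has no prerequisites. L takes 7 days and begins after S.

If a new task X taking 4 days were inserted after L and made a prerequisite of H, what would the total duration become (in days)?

Originally the project takes 28 days.
With X inserted, H now waits for max(L, X).
New critical path: K→S→L→X→H = 10+2+7+4+9 = 32 ⇒ 32 days.

32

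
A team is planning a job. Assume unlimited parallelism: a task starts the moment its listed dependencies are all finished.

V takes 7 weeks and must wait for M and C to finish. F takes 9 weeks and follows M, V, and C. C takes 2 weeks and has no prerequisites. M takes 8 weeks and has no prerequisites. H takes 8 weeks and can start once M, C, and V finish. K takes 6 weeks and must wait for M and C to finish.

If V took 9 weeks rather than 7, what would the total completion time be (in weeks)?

As given, the longest chain is M→V→F = 8+7+9 = 24, so the finish is 24 weeks.
V lies on that path, so at 9 weeks the path becomes 26 weeks.
No other chain overtakes it, so the finish is 26 weeks.

26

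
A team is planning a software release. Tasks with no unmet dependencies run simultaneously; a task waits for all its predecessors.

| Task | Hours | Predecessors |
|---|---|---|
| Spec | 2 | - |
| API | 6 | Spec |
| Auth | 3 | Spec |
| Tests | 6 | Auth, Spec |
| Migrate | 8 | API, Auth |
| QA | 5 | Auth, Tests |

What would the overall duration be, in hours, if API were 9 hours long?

19

The binding path is Spec→API→Migrate = 2+6+8 = 16; finish at 16 hours.
Since API is critical, the +3 change carries straight to that chain (now 19 hours).
The critical path is still Spec→API→Migrate; finish is now 19 hours.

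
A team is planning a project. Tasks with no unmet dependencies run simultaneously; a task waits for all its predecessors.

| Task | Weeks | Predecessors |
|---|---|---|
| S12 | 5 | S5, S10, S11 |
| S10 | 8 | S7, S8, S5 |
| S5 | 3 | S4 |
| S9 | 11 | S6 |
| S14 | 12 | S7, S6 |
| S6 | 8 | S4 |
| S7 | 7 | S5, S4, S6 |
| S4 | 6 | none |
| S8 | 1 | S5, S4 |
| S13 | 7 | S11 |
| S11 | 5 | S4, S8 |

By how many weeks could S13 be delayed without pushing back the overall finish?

Critical path: S4→S6→S7→S10→S12 = 6+8+7+8+5 = 34, so the finish is 34 weeks.
Longest path through S13: 22 weeks (earliest finish 22, latest finish 34).
Float = 34 − 22 = 12.

12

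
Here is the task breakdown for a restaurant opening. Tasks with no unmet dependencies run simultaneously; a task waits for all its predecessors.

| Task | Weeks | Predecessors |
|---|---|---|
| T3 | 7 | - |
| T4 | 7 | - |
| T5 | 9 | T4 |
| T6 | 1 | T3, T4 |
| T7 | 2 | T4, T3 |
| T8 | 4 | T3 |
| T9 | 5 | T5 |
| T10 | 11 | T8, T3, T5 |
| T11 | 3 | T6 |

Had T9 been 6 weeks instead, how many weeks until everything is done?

As given, the longest chain is T4→T5→T10 = 7+9+11 = 27, so the finish is 27 weeks.
The longest path through T9 is only 21 weeks, so T9 has float 6.
That remains the longest chain; total 27 weeks.

27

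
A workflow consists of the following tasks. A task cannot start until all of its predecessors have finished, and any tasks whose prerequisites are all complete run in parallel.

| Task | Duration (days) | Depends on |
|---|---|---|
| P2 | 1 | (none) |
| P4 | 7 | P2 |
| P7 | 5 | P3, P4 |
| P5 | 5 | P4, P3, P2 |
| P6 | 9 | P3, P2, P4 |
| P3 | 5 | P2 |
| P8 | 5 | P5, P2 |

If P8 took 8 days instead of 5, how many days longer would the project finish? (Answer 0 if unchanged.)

3

Critical path before the change: P2→P4→P5→P8 = 1+7+5+5 = 18 giving 18 days.
P8 lies on that path, so at 8 days the path becomes 21 days.
No other chain overtakes it, so the finish is 21 days.
Change in finish: 21 − 18 = +3 days.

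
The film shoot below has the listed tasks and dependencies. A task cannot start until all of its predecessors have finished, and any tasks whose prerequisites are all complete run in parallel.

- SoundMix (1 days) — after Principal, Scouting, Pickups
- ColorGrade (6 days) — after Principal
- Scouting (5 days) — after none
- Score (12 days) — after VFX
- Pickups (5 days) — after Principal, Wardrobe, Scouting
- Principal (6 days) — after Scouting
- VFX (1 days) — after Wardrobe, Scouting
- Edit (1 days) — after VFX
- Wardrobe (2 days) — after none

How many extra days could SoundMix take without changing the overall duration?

1

The longest chain is Scouting→VFX→Score = 5+1+12 = 18; overall finish 18 days.
Longest path through SoundMix: 17 days (earliest finish 17, latest finish 18).
Float = 18 − 17 = 1.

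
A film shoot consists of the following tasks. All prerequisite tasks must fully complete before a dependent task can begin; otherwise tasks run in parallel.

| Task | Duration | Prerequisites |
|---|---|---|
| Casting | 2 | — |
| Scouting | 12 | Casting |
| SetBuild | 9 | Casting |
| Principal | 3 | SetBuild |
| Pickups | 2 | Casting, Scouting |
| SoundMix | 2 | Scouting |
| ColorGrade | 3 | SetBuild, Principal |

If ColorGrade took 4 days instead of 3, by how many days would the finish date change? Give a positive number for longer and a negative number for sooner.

1

Baseline: Casting→SetBuild→Principal→ColorGrade = 2+9+3+3 = 17 → 17 days.
ColorGrade is on the critical path; changing it to 4 makes that path 18 days.
The critical path is still Casting→SetBuild→Principal→ColorGrade; finish is now 18 days.
Change in finish: 18 − 17 = +1 days.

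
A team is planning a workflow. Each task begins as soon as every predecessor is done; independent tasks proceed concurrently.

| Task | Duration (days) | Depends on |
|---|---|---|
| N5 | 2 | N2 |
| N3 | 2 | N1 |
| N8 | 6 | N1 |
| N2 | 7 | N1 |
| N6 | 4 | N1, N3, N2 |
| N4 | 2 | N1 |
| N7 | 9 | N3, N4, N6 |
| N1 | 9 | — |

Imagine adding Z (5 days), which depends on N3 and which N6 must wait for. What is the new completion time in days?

Originally the workflow takes 29 days.
With Z inserted, N6 now waits for max(N1, N3, N2, Z).
New critical path: N1→N2→N6→N7 = 9+7+4+9 = 29 ⇒ 29 days.

29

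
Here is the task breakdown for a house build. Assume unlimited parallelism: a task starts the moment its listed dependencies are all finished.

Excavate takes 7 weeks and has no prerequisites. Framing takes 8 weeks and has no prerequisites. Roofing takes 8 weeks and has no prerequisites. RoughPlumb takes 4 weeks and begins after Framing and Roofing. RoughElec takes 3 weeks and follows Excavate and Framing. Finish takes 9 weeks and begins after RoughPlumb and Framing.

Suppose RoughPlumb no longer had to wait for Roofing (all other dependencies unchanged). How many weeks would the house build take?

Before: longest chain Framing→RoughPlumb→Finish = 8+4+9 = 21, finish 21.
Dropping Roofing→RoughPlumb doesn't change RoughPlumb's earliest start (8); another predecessor still binds.
The longest chain is now Framing→RoughPlumb→Finish = 8+4+9 = 21, so the house build takes 21 weeks.

21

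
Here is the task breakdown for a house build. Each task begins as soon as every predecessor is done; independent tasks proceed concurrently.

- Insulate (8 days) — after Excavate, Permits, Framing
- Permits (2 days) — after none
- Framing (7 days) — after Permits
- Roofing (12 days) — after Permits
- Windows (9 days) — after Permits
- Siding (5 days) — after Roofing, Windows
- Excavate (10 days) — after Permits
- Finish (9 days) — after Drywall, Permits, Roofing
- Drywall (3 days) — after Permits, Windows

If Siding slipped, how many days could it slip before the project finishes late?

Permits→Roofing→Finish = 2+12+9 = 23 sets the makespan at 23 days.
Siding finishes as early as 19 and must finish by 23.
So Siding can slip 23 − 19 = 4 days.

4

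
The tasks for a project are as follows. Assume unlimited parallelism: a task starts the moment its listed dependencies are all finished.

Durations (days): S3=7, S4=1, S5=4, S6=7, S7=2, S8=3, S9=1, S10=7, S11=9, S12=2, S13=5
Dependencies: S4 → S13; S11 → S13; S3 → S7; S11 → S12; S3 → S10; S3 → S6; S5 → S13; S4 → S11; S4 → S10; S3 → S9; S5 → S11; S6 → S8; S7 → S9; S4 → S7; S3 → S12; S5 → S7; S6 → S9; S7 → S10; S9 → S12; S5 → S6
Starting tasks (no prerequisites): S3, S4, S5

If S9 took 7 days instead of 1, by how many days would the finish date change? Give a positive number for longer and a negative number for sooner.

Critical path before the change: S5→S11→S13 = 4+9+5 = 18 giving 18 days.
S9 has 1 day of float (longest path through it is 17).
The binding chain switches to S3→S6→S9→S12 = 7+7+7+2 = 23; finish 23 days.
Change in finish: 23 − 18 = +5 days.

5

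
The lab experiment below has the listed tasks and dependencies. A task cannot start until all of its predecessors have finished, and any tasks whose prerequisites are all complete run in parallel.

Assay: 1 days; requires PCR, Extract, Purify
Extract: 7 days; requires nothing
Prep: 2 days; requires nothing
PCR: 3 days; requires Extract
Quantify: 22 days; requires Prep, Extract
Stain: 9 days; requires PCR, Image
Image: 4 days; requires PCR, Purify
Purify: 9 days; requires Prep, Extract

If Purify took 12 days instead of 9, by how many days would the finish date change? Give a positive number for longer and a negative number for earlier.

Critical path before the change: Extract→Purify→Image→Stain = 7+9+4+9 = 29 giving 29 days.
Since Purify is critical, the +3 change carries straight to that chain (now 32 days).
That remains the longest chain; total 32 days.
Change in finish: 32 − 29 = +3 days.

3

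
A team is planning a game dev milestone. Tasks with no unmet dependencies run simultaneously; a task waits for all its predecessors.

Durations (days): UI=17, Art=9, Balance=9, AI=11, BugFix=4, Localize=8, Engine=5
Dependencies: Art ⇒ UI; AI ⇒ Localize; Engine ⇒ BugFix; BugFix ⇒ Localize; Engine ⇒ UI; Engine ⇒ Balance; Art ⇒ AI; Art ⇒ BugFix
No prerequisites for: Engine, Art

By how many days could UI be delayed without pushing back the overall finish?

2

Critical path: Art→AI→Localize = 9+11+8 = 28, so the finish is 28 days.
Longest path through UI: 26 days (earliest finish 26, latest finish 28).
Float = 28 − 26 = 2.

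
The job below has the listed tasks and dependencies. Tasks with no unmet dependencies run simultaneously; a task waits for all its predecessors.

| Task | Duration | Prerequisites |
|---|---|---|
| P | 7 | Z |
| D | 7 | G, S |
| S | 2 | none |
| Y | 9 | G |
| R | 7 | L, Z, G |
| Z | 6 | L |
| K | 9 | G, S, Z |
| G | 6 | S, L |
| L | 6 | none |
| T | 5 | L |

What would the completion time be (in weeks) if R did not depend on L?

21

Before: longest chain L→Z→K = 6+6+9 = 21, finish 21.
Dropping L→R doesn't change R's earliest start (12); another predecessor still binds.
The longest chain is now L→Z→K = 6+6+9 = 21, so the job takes 21 weeks.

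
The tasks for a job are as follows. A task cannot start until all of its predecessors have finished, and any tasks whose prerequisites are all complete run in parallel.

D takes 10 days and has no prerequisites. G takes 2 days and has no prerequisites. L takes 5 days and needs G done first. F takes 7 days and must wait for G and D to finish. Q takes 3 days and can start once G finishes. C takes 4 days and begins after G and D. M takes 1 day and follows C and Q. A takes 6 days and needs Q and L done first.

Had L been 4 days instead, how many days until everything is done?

17

Actual critical path: D→F = 10+7 = 17 ⇒ 17 days.
L is off the critical path — its longest chain is 13 days, giving 4 of slack.
No other chain overtakes it, so the finish is 17 days.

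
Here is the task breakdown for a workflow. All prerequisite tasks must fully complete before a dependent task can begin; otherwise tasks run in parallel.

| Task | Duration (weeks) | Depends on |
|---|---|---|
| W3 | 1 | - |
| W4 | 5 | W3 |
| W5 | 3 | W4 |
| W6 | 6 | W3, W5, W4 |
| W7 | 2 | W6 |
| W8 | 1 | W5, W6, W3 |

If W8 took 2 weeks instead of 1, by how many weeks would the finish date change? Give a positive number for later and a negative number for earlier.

0

Critical path before the change: W3→W4→W5→W6→W7 = 1+5+3+6+2 = 17 giving 17 weeks.
W8 is off the critical path — its longest chain is 16 weeks, giving 1 of slack.
No other chain overtakes it, so the finish is 17 weeks.
Change in finish: 17 − 17 = +0 weeks.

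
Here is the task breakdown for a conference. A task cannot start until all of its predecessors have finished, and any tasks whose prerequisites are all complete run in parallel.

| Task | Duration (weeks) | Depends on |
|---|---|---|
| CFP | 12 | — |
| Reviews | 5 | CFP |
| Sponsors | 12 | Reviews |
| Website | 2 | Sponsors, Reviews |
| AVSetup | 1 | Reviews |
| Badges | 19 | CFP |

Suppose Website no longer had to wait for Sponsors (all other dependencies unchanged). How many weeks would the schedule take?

Original critical path: CFP→Reviews→Sponsors→Website = 12+5+12+2 = 31 ⇒ 31 weeks.
Without Sponsors→Website, Website's earliest start moves from 29 to 17.
After: CFP→Badges = 12+19 = 31 → 31 weeks.

31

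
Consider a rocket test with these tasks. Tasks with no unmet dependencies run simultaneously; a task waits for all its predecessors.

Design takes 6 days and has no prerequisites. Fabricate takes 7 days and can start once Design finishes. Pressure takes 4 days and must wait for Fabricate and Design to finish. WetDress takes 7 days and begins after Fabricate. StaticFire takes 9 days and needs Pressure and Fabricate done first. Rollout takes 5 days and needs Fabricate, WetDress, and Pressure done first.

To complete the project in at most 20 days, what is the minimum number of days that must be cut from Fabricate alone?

Current finish: 26 days; target: 20.
Fabricate is on every critical path, so each day cut from Fabricate cuts the finish by one (this holds down to a finish of 20).
Need 26 − 20 = 6 days off Fabricate → Fabricate becomes 1 day, finish becomes 20.

6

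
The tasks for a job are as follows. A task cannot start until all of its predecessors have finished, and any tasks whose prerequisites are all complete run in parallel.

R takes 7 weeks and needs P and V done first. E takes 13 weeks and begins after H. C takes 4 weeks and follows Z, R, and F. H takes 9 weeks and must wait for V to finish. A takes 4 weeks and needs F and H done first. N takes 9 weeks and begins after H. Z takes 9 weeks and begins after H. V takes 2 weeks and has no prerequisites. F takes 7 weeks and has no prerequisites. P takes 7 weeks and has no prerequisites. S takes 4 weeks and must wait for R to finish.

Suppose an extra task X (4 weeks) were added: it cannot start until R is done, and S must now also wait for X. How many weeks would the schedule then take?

Originally the schedule takes 24 weeks.
With X inserted, S now waits for max(R, X).
New critical path: V→H→Z→C = 2+9+9+4 = 24 ⇒ 24 weeks.

24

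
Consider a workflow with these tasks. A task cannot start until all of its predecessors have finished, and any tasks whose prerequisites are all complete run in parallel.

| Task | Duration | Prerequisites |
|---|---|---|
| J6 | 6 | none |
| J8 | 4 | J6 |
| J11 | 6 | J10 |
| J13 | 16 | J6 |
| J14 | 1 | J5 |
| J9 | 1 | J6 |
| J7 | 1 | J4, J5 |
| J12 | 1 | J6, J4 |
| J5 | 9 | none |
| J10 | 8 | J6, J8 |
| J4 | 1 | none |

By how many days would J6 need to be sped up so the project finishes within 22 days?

Current finish: 24 days; target: 22.
J6 is on every critical path, so each day cut from J6 cuts the finish by one (this holds down to a finish of 19).
Need 24 − 22 = 2 days off J6 → J6 becomes 4 days, finish becomes 22.

2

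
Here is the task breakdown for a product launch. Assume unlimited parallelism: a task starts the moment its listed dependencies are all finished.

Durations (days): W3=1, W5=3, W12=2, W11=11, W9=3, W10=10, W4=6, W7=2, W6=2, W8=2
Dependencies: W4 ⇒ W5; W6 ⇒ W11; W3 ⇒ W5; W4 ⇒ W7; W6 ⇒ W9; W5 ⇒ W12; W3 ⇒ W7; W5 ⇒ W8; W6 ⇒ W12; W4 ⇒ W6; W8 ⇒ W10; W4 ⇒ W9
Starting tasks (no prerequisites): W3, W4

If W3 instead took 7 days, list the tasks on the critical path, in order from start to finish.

Actual critical path: W4→W5→W8→W10 = 6+3+2+10 = 21 ⇒ 21 days.
The longest path through W3 is only 16 days, so W3 has float 5.
Now W3→W5→W8→W10 = 7+3+2+10 = 22 is longest, so the finish becomes 22 days.

W3, W5, W8, W10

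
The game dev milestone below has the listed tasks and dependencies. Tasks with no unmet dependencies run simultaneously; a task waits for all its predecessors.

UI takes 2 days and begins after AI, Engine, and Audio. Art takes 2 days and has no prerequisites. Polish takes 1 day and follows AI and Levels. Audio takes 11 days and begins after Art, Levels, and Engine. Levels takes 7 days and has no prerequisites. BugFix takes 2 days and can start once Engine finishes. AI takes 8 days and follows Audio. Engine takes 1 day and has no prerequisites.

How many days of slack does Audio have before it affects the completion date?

0

Critical path: Levels→Audio→AI→UI = 7+11+8+2 = 28, so the finish is 28 days.
The longest chain containing Audio totals 28 days.
Float = 28 − 28 = 0.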